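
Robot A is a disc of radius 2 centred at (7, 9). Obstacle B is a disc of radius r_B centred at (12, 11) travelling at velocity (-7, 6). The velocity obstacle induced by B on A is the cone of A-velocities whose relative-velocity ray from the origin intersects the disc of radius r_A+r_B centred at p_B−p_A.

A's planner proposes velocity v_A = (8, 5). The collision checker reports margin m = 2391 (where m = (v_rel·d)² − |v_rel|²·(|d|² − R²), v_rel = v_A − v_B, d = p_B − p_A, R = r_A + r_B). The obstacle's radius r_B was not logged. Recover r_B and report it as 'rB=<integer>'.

m = 2391
d = (5, 2);  v_rel = (15, -1),  |v_rel|² = 226
v_rel×d = (15)·(2) − (-1)·(5) = 35
since m = R²·226 − 35²:  R² = (1225 + 2391) / 226 = 16
R = √16 = 4  ⇒  r_B = 4 − 2 = 2

rB=2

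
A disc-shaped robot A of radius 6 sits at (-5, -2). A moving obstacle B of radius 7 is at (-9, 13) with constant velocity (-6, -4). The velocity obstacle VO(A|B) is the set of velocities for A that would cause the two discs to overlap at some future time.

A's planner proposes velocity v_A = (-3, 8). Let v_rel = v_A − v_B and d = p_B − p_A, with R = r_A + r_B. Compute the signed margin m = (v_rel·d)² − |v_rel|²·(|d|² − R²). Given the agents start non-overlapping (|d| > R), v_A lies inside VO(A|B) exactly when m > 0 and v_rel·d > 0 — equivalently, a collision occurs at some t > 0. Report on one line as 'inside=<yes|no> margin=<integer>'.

d = (-4, 15),  |d|² = 241;  R = 6+7 = 13,  c = 241−13² = 72
v_rel = (3, 12),  |v_rel|² = 153;  v_rel·d = (3)·(-4) + (12)·(15) = 168
153·t² − 336·t + 72 = 0  ⇒  m = 168² − 153·72 = 17208
m = 17208 > 0,  v_rel·d = 168 > 0  ⇒  inside

inside=yes margin=17208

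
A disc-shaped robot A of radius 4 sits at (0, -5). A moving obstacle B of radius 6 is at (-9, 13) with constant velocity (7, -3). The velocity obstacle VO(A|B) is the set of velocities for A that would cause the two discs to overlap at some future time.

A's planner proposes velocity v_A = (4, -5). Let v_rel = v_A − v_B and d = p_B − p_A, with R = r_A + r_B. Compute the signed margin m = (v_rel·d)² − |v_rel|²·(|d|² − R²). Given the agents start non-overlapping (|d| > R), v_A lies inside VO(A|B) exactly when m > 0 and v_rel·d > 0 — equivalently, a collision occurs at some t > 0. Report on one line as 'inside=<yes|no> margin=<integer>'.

d = (-9, 18),  |d|² = 405;  R = 4+6 = 10,  c = 405−10² = 305
v_rel = (-3, -2),  |v_rel|² = 13;  v_rel·d = (-3)·(-9) + (-2)·(18) = -9
13·t² + 18·t + 305 = 0  ⇒  m = (-9)² − 13·305 = -3884
m = -3884 < 0,  v_rel·d = -9 < 0  ⇒  outside

inside=no margin=-3884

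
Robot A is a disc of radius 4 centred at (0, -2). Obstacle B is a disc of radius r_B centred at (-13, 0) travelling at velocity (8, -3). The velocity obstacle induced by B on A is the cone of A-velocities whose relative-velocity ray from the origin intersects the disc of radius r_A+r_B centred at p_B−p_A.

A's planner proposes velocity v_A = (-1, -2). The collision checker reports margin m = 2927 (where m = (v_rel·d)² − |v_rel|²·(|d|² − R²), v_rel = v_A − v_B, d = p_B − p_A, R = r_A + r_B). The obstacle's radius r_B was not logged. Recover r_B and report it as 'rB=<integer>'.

m = 2927
d = (-13, 2);  v_rel = (-9, 1),  |v_rel|² = 82
v_rel×d = (-9)·(2) − (1)·(-13) = -5
since m = R²·82 − (-5)²:  R² = (25 + 2927) / 82 = 36
R = √36 = 6  ⇒  r_B = 6 − 4 = 2

rB=2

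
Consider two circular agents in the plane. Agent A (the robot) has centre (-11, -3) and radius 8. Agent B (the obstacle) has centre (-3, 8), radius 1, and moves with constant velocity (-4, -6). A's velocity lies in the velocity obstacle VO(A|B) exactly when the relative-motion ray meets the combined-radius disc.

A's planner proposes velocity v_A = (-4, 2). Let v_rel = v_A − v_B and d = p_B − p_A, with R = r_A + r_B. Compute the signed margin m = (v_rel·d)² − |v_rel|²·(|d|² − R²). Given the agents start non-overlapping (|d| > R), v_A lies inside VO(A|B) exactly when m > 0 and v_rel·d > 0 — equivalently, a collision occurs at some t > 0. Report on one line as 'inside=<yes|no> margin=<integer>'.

d = (8, 11),  |d|² = 185;  R = 8+1 = 9,  c = 185−9² = 104
v_rel = (0, 8),  |v_rel|² = 64;  v_rel·d = (0)·(8) + (8)·(11) = 88
64·t² − 176·t + 104 = 0  ⇒  m = 88² − 64·104 = 1088
m = 1088 > 0,  v_rel·d = 88 > 0  ⇒  inside

inside=yes margin=1088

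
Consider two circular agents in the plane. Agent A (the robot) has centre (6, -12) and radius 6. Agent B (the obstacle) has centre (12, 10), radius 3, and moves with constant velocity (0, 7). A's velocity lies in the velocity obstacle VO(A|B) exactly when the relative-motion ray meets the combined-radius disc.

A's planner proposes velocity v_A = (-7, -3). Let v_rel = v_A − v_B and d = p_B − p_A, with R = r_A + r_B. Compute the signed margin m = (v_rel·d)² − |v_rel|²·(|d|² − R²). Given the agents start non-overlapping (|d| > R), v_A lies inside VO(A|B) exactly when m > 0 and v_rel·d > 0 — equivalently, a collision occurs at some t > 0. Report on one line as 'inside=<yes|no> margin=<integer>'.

d = (6, 22),  |d|² = 520;  R = 6+3 = 9,  c = 520−9² = 439
v_rel = (-7, -10),  |v_rel|² = 149;  v_rel·d = (-7)·(6) + (-10)·(22) = -262
149·t² + 524·t + 439 = 0  ⇒  m = (-262)² − 149·439 = 3233
m = 3233 > 0,  v_rel·d = -262 < 0  ⇒  outside

inside=no margin=3233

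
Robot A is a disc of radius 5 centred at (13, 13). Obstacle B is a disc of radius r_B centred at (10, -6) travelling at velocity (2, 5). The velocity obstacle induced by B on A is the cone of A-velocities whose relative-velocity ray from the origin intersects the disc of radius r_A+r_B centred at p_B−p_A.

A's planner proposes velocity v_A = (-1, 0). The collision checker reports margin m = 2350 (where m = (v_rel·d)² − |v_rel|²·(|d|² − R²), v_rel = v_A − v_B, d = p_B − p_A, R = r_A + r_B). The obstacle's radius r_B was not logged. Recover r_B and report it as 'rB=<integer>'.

m = 2350
d = (-3, -19);  v_rel = (-3, -5),  |v_rel|² = 34
v_rel×d = (-3)·(-19) − (-5)·(-3) = 42
since m = R²·34 − 42²:  R² = (1764 + 2350) / 34 = 121
R = √121 = 11  ⇒  r_B = 11 − 5 = 6

rB=6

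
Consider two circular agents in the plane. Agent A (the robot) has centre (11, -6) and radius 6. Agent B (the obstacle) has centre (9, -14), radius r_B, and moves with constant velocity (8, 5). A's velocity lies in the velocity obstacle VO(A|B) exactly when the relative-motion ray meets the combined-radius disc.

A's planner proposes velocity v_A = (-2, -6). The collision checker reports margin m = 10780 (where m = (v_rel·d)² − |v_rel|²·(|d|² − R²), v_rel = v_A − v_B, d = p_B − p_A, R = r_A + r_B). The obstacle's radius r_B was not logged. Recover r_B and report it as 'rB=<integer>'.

m = 10780
d = (-2, -8);  v_rel = (-10, -11),  |v_rel|² = 221
v_rel×d = (-10)·(-8) − (-11)·(-2) = 58
since m = R²·221 − 58²:  R² = (3364 + 10780) / 221 = 64
R = √64 = 8  ⇒  r_B = 8 − 6 = 2

rB=2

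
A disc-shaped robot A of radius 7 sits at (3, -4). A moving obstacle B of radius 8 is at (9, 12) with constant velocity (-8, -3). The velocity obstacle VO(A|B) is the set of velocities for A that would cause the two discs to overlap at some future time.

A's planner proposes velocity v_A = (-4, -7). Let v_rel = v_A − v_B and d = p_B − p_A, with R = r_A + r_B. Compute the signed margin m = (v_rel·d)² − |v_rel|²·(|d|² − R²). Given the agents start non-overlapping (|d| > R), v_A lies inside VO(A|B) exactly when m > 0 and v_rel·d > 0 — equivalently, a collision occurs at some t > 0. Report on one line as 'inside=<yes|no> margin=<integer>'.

d = (6, 16),  |d|² = 292;  R = 7+8 = 15,  c = 292−15² = 67
v_rel = (4, -4),  |v_rel|² = 32;  v_rel·d = (4)·(6) + (-4)·(16) = -40
32·t² + 80·t + 67 = 0  ⇒  m = (-40)² − 32·67 = -544
m = -544 < 0,  v_rel·d = -40 < 0  ⇒  outside

inside=no margin=-544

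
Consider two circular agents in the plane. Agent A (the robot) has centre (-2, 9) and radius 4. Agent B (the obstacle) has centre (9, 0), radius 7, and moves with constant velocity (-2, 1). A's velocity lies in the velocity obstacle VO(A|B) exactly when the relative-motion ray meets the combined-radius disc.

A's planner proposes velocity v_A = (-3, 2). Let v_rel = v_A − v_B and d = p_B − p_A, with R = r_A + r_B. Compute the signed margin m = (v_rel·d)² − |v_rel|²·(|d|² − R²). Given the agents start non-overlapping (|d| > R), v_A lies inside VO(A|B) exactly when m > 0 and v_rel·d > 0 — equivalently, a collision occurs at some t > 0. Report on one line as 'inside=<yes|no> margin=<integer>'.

d = (11, -9),  |d|² = 202;  R = 4+7 = 11,  c = 202−11² = 81
v_rel = (-1, 1),  |v_rel|² = 2;  v_rel·d = (-1)·(11) + (1)·(-9) = -20
2·t² + 40·t + 81 = 0  ⇒  m = (-20)² − 2·81 = 238
m = 238 > 0,  v_rel·d = -20 < 0  ⇒  outside

inside=no margin=238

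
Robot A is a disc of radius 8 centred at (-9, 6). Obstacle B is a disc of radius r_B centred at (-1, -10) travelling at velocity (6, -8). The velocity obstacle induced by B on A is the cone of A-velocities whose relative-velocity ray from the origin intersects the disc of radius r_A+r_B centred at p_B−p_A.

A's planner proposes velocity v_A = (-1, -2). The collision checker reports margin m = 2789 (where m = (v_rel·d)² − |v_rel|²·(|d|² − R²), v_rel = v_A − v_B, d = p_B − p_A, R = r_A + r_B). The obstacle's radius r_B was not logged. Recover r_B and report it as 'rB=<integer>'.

m = 2789
d = (8, -16);  v_rel = (-7, 6),  |v_rel|² = 85
v_rel×d = (-7)·(-16) − (6)·(8) = 64
since m = R²·85 − 64²:  R² = (4096 + 2789) / 85 = 81
R = √81 = 9  ⇒  r_B = 9 − 8 = 1

rB=1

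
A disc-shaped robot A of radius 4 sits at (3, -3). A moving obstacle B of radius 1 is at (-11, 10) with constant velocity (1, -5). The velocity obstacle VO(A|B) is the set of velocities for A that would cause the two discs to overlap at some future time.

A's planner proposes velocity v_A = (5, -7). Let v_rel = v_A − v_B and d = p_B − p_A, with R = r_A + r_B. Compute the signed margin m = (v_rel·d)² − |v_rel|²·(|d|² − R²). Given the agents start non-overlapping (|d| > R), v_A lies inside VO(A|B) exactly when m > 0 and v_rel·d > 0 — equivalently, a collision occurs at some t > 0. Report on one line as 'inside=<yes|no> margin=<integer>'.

d = (-14, 13),  |d|² = 365;  R = 4+1 = 5,  c = 365−5² = 340
v_rel = (4, -2),  |v_rel|² = 20;  v_rel·d = (4)·(-14) + (-2)·(13) = -82
20·t² + 164·t + 340 = 0  ⇒  m = (-82)² − 20·340 = -76
m = -76 < 0,  v_rel·d = -82 < 0  ⇒  outside

inside=no margin=-76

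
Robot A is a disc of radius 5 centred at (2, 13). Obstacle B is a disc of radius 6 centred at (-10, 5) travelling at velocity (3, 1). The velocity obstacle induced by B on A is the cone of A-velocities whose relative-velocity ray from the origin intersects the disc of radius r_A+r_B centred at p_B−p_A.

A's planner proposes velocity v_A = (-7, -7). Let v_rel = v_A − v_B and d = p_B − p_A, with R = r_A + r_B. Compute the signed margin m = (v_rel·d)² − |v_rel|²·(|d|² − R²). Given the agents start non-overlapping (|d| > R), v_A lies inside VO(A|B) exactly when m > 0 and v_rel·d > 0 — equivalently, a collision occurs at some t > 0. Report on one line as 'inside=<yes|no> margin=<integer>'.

d = (-12, -8),  |d|² = 208;  R = 5+6 = 11,  c = 208−11² = 87
v_rel = (-10, -8),  |v_rel|² = 164;  v_rel·d = (-10)·(-12) + (-8)·(-8) = 184
164·t² − 368·t + 87 = 0  ⇒  m = 184² − 164·87 = 19588
m = 19588 > 0,  v_rel·d = 184 > 0  ⇒  inside

inside=yes margin=19588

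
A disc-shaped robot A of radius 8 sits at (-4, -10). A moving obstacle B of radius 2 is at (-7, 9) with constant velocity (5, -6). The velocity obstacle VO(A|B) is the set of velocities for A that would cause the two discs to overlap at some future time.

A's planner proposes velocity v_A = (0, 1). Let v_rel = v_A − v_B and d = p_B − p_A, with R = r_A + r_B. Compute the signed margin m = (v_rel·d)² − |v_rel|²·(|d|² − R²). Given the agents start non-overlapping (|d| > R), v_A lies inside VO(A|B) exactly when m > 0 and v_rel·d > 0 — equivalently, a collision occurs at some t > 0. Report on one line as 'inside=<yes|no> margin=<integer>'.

d = (-3, 19),  |d|² = 370;  R = 8+2 = 10,  c = 370−10² = 270
v_rel = (-5, 7),  |v_rel|² = 74;  v_rel·d = (-5)·(-3) + (7)·(19) = 148
74·t² − 296·t + 270 = 0  ⇒  m = 148² − 74·270 = 1924
m = 1924 > 0,  v_rel·d = 148 > 0  ⇒  inside

inside=yes margin=1924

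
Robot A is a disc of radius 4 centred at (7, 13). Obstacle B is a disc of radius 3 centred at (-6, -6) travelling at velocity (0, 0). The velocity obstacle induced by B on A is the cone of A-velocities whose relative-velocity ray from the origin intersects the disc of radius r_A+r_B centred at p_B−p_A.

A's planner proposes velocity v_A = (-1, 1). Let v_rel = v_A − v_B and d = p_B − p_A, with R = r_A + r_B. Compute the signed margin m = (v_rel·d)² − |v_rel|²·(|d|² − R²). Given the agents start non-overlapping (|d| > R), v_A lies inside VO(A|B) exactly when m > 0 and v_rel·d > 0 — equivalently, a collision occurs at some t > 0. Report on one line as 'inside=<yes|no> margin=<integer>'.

d = (-13, -19),  |d|² = 530;  R = 4+3 = 7,  c = 530−7² = 481
v_rel = (-1, 1),  |v_rel|² = 2;  v_rel·d = (-1)·(-13) + (1)·(-19) = -6
2·t² + 12·t + 481 = 0  ⇒  m = (-6)² − 2·481 = -926
m = -926 < 0,  v_rel·d = -6 < 0  ⇒  outside

inside=no margin=-926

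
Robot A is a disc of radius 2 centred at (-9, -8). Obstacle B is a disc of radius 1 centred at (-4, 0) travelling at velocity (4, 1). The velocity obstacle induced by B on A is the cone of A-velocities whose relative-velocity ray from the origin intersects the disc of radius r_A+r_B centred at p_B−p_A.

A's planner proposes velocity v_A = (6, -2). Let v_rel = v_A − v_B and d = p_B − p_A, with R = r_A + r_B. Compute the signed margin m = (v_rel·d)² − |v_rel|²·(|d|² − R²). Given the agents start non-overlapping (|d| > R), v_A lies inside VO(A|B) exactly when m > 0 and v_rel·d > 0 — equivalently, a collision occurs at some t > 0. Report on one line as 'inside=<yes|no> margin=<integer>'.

d = (5, 8),  |d|² = 89;  R = 2+1 = 3,  c = 89−3² = 80
v_rel = (2, -3),  |v_rel|² = 13;  v_rel·d = (2)·(5) + (-3)·(8) = -14
13·t² + 28·t + 80 = 0  ⇒  m = (-14)² − 13·80 = -844
m = -844 < 0,  v_rel·d = -14 < 0  ⇒  outside

inside=no margin=-844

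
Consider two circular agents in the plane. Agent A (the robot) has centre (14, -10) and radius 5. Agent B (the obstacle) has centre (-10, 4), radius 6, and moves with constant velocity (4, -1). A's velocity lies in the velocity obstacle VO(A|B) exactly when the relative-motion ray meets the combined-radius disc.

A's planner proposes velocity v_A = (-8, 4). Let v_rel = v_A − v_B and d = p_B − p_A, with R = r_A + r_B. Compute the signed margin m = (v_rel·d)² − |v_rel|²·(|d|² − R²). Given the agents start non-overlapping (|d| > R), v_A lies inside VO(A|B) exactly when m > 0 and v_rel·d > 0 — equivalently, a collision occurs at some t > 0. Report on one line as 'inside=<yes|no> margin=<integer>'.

d = (-24, 14),  |d|² = 772;  R = 5+6 = 11,  c = 772−11² = 651
v_rel = (-12, 5),  |v_rel|² = 169;  v_rel·d = (-12)·(-24) + (5)·(14) = 358
169·t² − 716·t + 651 = 0  ⇒  m = 358² − 169·651 = 18145
m = 18145 > 0,  v_rel·d = 358 > 0  ⇒  inside

inside=yes margin=18145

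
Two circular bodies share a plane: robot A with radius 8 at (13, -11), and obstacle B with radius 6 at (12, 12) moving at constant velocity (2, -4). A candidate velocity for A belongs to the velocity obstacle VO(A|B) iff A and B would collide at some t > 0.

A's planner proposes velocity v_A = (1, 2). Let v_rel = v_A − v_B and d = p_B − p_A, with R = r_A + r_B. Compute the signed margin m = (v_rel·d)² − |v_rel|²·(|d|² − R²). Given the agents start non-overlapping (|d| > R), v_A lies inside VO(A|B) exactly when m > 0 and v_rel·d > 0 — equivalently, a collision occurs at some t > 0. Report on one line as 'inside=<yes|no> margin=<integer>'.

d = (-1, 23),  |d|² = 530;  R = 8+6 = 14,  c = 530−14² = 334
v_rel = (-1, 6),  |v_rel|² = 37;  v_rel·d = (-1)·(-1) + (6)·(23) = 139
37·t² − 278·t + 334 = 0  ⇒  m = 139² − 37·334 = 6963
m = 6963 > 0,  v_rel·d = 139 > 0  ⇒  inside

inside=yes margin=6963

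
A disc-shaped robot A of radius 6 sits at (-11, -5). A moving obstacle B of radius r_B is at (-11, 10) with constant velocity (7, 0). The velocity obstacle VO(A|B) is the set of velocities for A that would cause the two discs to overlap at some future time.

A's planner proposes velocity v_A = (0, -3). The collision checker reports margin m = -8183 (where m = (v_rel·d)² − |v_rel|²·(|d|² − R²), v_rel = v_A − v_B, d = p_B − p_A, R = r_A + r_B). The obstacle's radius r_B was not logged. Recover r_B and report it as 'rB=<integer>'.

m = -8183
d = (0, 15);  v_rel = (-7, -3),  |v_rel|² = 58
v_rel×d = (-7)·(15) − (-3)·(0) = -105
since m = R²·58 − (-105)²:  R² = (11025 + -8183) / 58 = 49
R = √49 = 7  ⇒  r_B = 7 − 6 = 1

rB=1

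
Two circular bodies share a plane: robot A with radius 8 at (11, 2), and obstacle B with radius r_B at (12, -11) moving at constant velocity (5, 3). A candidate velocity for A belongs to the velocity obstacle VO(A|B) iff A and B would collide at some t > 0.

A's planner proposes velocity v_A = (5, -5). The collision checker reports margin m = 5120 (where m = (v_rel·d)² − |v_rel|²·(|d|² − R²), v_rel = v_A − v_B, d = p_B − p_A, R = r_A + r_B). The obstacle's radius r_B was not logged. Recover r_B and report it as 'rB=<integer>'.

m = 5120
d = (1, -13);  v_rel = (0, -8),  |v_rel|² = 64
v_rel×d = (0)·(-13) − (-8)·(1) = 8
since m = R²·64 − 8²:  R² = (64 + 5120) / 64 = 81
R = √81 = 9  ⇒  r_B = 9 − 8 = 1

rB=1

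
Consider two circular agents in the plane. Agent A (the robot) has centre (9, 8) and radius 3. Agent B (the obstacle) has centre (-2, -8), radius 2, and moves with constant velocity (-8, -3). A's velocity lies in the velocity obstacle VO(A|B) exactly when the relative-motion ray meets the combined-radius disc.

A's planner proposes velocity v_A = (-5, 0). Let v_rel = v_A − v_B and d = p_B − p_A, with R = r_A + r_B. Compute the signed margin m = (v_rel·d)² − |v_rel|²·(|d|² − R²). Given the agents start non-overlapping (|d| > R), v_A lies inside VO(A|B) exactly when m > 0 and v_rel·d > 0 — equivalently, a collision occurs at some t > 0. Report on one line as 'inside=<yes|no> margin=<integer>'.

d = (-11, -16),  |d|² = 377;  R = 3+2 = 5,  c = 377−5² = 352
v_rel = (3, 3),  |v_rel|² = 18;  v_rel·d = (3)·(-11) + (3)·(-16) = -81
18·t² + 162·t + 352 = 0  ⇒  m = (-81)² − 18·352 = 225
m = 225 > 0,  v_rel·d = -81 < 0  ⇒  outside

inside=no margin=225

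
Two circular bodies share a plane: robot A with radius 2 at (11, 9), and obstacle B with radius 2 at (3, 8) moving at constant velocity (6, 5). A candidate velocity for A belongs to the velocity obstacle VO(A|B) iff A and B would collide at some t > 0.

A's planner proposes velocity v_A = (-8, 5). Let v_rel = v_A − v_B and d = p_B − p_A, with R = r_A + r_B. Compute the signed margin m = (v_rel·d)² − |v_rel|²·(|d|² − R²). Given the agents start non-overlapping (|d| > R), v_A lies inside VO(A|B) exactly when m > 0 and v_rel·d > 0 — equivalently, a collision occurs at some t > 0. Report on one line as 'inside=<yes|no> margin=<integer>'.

d = (-8, -1),  |d|² = 65;  R = 2+2 = 4,  c = 65−4² = 49
v_rel = (-14, 0),  |v_rel|² = 196;  v_rel·d = (-14)·(-8) + (0)·(-1) = 112
196·t² − 224·t + 49 = 0  ⇒  m = 112² − 196·49 = 2940
m = 2940 > 0,  v_rel·d = 112 > 0  ⇒  inside

inside=yes margin=2940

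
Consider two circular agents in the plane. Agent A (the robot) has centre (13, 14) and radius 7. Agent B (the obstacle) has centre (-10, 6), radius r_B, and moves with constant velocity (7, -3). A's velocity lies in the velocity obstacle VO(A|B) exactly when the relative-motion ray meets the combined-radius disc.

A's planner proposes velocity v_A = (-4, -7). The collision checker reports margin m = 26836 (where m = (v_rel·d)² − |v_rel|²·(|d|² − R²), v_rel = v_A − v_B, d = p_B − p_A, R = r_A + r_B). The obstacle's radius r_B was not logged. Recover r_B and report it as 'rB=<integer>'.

m = 26836
d = (-23, -8);  v_rel = (-11, -4),  |v_rel|² = 137
v_rel×d = (-11)·(-8) − (-4)·(-23) = -4
since m = R²·137 − (-4)²:  R² = (16 + 26836) / 137 = 196
R = √196 = 14  ⇒  r_B = 14 − 7 = 7

rB=7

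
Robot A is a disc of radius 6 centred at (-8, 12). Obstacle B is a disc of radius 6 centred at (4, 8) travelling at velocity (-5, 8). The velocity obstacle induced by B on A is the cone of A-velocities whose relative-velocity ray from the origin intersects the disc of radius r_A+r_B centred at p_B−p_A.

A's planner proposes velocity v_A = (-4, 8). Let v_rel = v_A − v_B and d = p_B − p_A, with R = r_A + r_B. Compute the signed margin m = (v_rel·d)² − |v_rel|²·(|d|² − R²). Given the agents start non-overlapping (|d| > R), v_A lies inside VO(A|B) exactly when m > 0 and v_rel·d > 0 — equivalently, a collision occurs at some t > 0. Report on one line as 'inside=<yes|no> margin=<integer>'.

d = (12, -4),  |d|² = 160;  R = 6+6 = 12,  c = 160−12² = 16
v_rel = (1, 0),  |v_rel|² = 1;  v_rel·d = (1)·(12) + (0)·(-4) = 12
1·t² − 24·t + 16 = 0  ⇒  m = 12² − 1·16 = 128
m = 128 > 0,  v_rel·d = 12 > 0  ⇒  inside

inside=yes margin=128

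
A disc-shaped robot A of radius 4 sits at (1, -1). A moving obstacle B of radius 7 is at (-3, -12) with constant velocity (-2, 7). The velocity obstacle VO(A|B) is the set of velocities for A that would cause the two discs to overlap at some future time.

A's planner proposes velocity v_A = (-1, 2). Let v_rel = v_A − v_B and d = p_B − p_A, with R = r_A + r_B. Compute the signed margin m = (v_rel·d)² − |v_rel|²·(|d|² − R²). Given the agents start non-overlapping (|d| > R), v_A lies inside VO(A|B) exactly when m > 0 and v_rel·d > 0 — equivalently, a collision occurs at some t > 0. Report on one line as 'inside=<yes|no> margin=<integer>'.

d = (-4, -11),  |d|² = 137;  R = 4+7 = 11,  c = 137−11² = 16
v_rel = (1, -5),  |v_rel|² = 26;  v_rel·d = (1)·(-4) + (-5)·(-11) = 51
26·t² − 102·t + 16 = 0  ⇒  m = 51² − 26·16 = 2185
m = 2185 > 0,  v_rel·d = 51 > 0  ⇒  inside

inside=yes margin=2185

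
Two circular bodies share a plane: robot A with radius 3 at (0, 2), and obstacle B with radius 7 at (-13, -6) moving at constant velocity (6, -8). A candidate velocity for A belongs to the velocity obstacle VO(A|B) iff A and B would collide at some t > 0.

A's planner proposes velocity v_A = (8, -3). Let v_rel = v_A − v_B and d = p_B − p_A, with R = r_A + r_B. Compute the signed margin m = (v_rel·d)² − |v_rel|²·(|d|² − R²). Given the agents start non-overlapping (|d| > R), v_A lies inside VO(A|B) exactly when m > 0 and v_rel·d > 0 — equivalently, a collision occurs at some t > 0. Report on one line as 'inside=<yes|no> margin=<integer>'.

d = (-13, -8),  |d|² = 233;  R = 3+7 = 10,  c = 233−10² = 133
v_rel = (2, 5),  |v_rel|² = 29;  v_rel·d = (2)·(-13) + (5)·(-8) = -66
29·t² + 132·t + 133 = 0  ⇒  m = (-66)² − 29·133 = 499
m = 499 > 0,  v_rel·d = -66 < 0  ⇒  outside

inside=no margin=499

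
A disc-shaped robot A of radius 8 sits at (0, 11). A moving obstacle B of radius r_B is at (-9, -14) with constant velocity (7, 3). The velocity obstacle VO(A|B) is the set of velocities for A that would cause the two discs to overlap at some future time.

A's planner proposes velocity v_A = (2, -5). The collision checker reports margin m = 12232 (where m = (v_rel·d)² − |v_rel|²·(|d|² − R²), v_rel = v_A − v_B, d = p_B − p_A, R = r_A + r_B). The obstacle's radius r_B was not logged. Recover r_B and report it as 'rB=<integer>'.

m = 12232
d = (-9, -25);  v_rel = (-5, -8),  |v_rel|² = 89
v_rel×d = (-5)·(-25) − (-8)·(-9) = 53
since m = R²·89 − 53²:  R² = (2809 + 12232) / 89 = 169
R = √169 = 13  ⇒  r_B = 13 − 8 = 5

rB=5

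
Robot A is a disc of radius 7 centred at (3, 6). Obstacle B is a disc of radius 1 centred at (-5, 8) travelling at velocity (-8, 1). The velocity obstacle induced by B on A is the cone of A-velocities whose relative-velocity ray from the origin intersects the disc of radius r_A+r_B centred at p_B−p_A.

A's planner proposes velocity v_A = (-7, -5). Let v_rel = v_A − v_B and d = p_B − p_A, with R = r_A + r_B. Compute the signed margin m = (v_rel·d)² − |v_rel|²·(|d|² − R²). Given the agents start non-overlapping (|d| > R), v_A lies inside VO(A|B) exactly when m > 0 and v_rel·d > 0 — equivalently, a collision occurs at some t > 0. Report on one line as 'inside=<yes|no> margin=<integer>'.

d = (-8, 2),  |d|² = 68;  R = 7+1 = 8,  c = 68−8² = 4
v_rel = (1, -6),  |v_rel|² = 37;  v_rel·d = (1)·(-8) + (-6)·(2) = -20
37·t² + 40·t + 4 = 0  ⇒  m = (-20)² − 37·4 = 252
m = 252 > 0,  v_rel·d = -20 < 0  ⇒  outside

inside=no margin=252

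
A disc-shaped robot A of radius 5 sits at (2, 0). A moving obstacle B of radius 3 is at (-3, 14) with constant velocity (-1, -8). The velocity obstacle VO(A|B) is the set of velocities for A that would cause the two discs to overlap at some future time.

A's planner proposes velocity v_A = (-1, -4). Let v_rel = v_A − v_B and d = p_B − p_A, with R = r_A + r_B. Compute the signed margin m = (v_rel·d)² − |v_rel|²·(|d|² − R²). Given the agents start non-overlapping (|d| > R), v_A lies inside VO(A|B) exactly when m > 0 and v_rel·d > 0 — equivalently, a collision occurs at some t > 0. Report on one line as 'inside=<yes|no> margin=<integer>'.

d = (-5, 14),  |d|² = 221;  R = 5+3 = 8,  c = 221−8² = 157
v_rel = (0, 4),  |v_rel|² = 16;  v_rel·d = (0)·(-5) + (4)·(14) = 56
16·t² − 112·t + 157 = 0  ⇒  m = 56² − 16·157 = 624
m = 624 > 0,  v_rel·d = 56 > 0  ⇒  inside

inside=yes margin=624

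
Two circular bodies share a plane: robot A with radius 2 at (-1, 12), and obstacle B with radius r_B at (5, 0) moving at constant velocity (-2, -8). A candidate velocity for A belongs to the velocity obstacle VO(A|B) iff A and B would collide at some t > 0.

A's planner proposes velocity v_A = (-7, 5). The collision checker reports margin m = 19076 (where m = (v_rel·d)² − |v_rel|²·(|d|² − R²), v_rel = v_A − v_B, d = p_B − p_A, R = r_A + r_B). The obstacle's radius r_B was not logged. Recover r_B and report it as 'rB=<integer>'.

m = 19076
d = (6, -12);  v_rel = (-5, 13),  |v_rel|² = 194
v_rel×d = (-5)·(-12) − (13)·(6) = -18
since m = R²·194 − (-18)²:  R² = (324 + 19076) / 194 = 100
R = √100 = 10  ⇒  r_B = 10 − 2 = 8

rB=8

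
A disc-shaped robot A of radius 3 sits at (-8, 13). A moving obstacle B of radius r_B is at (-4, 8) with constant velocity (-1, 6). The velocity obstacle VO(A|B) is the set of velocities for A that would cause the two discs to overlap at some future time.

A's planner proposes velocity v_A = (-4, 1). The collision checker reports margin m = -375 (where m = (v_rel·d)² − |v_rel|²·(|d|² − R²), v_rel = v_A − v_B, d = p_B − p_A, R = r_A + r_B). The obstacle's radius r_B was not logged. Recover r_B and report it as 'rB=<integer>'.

m = -375
d = (4, -5);  v_rel = (-3, -5),  |v_rel|² = 34
v_rel×d = (-3)·(-5) − (-5)·(4) = 35
since m = R²·34 − 35²:  R² = (1225 + -375) / 34 = 25
R = √25 = 5  ⇒  r_B = 5 − 3 = 2

rB=2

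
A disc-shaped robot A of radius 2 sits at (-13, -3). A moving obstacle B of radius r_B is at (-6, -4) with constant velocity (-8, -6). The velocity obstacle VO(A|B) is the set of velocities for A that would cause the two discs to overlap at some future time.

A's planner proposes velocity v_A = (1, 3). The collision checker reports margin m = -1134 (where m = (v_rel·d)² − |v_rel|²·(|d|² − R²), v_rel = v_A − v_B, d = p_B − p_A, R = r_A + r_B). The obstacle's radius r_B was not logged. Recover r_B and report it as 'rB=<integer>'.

m = -1134
d = (7, -1);  v_rel = (9, 9),  |v_rel|² = 162
v_rel×d = (9)·(-1) − (9)·(7) = -72
since m = R²·162 − (-72)²:  R² = (5184 + -1134) / 162 = 25
R = √25 = 5  ⇒  r_B = 5 − 2 = 3

rB=3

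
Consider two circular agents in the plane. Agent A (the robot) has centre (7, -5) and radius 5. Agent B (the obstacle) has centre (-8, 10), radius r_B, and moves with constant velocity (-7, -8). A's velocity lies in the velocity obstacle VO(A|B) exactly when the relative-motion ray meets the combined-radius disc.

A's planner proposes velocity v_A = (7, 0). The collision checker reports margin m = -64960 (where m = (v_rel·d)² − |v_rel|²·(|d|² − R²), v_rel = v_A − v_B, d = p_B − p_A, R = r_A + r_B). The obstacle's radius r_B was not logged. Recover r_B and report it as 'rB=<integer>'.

m = -64960
d = (-15, 15);  v_rel = (14, 8),  |v_rel|² = 260
v_rel×d = (14)·(15) − (8)·(-15) = 330
since m = R²·260 − 330²:  R² = (108900 + -64960) / 260 = 169
R = √169 = 13  ⇒  r_B = 13 − 5 = 8

rB=8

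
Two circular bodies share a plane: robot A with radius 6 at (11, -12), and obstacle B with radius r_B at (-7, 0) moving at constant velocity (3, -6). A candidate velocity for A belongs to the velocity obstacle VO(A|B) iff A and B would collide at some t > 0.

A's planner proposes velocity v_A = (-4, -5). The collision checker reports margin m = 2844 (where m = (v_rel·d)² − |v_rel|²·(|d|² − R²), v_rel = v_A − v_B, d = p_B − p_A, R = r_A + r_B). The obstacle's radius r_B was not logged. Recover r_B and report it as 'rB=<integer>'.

m = 2844
d = (-18, 12);  v_rel = (-7, 1),  |v_rel|² = 50
v_rel×d = (-7)·(12) − (1)·(-18) = -66
since m = R²·50 − (-66)²:  R² = (4356 + 2844) / 50 = 144
R = √144 = 12  ⇒  r_B = 12 − 6 = 6

rB=6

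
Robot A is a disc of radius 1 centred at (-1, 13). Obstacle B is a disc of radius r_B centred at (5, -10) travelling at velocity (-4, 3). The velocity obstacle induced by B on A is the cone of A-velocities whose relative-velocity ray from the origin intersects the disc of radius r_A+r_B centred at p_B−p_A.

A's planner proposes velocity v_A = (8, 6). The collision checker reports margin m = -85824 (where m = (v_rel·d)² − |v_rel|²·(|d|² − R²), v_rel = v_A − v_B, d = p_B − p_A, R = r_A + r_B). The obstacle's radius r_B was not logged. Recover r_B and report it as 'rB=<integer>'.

m = -85824
d = (6, -23);  v_rel = (12, 3),  |v_rel|² = 153
v_rel×d = (12)·(-23) − (3)·(6) = -294
since m = R²·153 − (-294)²:  R² = (86436 + -85824) / 153 = 4
R = √4 = 2  ⇒  r_B = 2 − 1 = 1

rB=1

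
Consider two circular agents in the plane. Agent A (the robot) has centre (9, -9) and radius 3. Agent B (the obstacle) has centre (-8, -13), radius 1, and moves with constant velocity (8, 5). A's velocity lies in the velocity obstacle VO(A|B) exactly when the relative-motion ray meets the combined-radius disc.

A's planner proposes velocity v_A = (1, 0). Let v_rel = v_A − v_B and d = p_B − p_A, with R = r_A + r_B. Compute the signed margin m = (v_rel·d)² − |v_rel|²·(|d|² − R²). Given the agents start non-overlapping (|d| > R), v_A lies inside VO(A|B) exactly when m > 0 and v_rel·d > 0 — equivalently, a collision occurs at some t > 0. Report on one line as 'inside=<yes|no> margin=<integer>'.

d = (-17, -4),  |d|² = 305;  R = 3+1 = 4,  c = 305−4² = 289
v_rel = (-7, -5),  |v_rel|² = 74;  v_rel·d = (-7)·(-17) + (-5)·(-4) = 139
74·t² − 278·t + 289 = 0  ⇒  m = 139² − 74·289 = -2065
m = -2065 < 0,  v_rel·d = 139 > 0  ⇒  outside

inside=no margin=-2065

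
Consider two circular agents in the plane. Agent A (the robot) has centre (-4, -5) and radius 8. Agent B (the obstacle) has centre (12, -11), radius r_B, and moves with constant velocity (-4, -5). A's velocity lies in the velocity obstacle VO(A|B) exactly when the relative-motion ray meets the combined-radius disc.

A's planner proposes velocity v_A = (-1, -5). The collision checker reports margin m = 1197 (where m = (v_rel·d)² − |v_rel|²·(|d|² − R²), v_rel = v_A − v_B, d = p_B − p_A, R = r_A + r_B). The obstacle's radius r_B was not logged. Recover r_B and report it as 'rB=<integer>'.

m = 1197
d = (16, -6);  v_rel = (3, 0),  |v_rel|² = 9
v_rel×d = (3)·(-6) − (0)·(16) = -18
since m = R²·9 − (-18)²:  R² = (324 + 1197) / 9 = 169
R = √169 = 13  ⇒  r_B = 13 − 8 = 5

rB=5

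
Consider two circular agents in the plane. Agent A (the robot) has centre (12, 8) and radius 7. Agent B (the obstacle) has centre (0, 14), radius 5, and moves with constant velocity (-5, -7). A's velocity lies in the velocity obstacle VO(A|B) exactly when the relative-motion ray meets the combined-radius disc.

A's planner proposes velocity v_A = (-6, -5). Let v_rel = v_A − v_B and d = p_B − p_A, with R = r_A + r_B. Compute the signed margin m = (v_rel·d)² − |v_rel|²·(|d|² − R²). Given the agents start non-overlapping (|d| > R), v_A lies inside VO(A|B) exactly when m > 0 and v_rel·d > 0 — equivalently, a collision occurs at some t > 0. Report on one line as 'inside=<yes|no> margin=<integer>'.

d = (-12, 6),  |d|² = 180;  R = 7+5 = 12,  c = 180−12² = 36
v_rel = (-1, 2),  |v_rel|² = 5;  v_rel·d = (-1)·(-12) + (2)·(6) = 24
5·t² − 48·t + 36 = 0  ⇒  m = 24² − 5·36 = 396
m = 396 > 0,  v_rel·d = 24 > 0  ⇒  inside

inside=yes margin=396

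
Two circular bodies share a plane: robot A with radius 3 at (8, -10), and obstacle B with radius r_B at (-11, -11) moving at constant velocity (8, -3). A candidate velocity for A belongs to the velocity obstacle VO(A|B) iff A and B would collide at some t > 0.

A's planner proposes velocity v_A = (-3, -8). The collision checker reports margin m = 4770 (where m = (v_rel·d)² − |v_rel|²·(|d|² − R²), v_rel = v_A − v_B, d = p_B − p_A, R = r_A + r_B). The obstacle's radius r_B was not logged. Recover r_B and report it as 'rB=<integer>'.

m = 4770
d = (-19, -1);  v_rel = (-11, -5),  |v_rel|² = 146
v_rel×d = (-11)·(-1) − (-5)·(-19) = -84
since m = R²·146 − (-84)²:  R² = (7056 + 4770) / 146 = 81
R = √81 = 9  ⇒  r_B = 9 − 3 = 6

rB=6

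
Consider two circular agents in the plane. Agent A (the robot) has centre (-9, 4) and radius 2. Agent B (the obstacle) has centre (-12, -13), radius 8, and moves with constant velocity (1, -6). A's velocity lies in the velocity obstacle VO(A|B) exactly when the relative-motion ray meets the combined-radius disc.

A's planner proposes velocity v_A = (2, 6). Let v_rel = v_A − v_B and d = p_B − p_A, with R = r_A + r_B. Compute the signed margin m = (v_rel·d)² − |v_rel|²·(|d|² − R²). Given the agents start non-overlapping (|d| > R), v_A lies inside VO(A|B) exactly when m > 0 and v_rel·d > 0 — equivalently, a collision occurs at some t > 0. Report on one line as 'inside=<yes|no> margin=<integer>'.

d = (-3, -17),  |d|² = 298;  R = 2+8 = 10,  c = 298−10² = 198
v_rel = (1, 12),  |v_rel|² = 145;  v_rel·d = (1)·(-3) + (12)·(-17) = -207
145·t² + 414·t + 198 = 0  ⇒  m = (-207)² − 145·198 = 14139
m = 14139 > 0,  v_rel·d = -207 < 0  ⇒  outside

inside=no margin=14139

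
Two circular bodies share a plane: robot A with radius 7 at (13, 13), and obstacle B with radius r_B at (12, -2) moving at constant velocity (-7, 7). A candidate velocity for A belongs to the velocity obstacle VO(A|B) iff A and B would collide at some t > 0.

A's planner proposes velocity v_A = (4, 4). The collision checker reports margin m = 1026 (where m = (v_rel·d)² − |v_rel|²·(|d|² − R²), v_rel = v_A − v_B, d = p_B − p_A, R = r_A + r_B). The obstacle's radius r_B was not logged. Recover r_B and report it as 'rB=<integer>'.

m = 1026
d = (-1, -15);  v_rel = (11, -3),  |v_rel|² = 130
v_rel×d = (11)·(-15) − (-3)·(-1) = -168
since m = R²·130 − (-168)²:  R² = (28224 + 1026) / 130 = 225
R = √225 = 15  ⇒  r_B = 15 − 7 = 8

rB=8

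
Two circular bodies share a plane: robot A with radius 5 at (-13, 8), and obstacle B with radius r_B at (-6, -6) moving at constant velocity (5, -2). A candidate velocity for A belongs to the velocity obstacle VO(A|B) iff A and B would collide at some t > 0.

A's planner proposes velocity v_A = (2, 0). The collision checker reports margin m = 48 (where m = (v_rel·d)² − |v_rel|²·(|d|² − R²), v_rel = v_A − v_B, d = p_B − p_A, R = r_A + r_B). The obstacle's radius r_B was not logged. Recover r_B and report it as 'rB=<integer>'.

m = 48
d = (7, -14);  v_rel = (-3, 2),  |v_rel|² = 13
v_rel×d = (-3)·(-14) − (2)·(7) = 28
since m = R²·13 − 28²:  R² = (784 + 48) / 13 = 64
R = √64 = 8  ⇒  r_B = 8 − 5 = 3

rB=3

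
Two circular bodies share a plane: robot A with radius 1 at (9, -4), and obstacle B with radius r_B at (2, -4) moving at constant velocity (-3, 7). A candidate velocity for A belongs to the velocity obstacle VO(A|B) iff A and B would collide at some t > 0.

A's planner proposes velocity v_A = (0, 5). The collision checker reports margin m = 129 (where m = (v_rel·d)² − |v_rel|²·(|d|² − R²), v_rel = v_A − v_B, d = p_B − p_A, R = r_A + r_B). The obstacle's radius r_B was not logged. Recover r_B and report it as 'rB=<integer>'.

m = 129
d = (-7, 0);  v_rel = (3, -2),  |v_rel|² = 13
v_rel×d = (3)·(0) − (-2)·(-7) = -14
since m = R²·13 − (-14)²:  R² = (196 + 129) / 13 = 25
R = √25 = 5  ⇒  r_B = 5 − 1 = 4

rB=4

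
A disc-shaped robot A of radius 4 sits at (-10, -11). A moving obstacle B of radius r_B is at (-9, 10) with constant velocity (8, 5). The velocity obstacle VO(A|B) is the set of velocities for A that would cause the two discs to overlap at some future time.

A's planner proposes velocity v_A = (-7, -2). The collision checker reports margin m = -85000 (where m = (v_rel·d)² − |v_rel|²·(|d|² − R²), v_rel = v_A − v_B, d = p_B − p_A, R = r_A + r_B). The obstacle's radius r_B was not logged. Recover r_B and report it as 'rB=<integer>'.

m = -85000
d = (1, 21);  v_rel = (-15, -7),  |v_rel|² = 274
v_rel×d = (-15)·(21) − (-7)·(1) = -308
since m = R²·274 − (-308)²:  R² = (94864 + -85000) / 274 = 36
R = √36 = 6  ⇒  r_B = 6 − 4 = 2

rB=2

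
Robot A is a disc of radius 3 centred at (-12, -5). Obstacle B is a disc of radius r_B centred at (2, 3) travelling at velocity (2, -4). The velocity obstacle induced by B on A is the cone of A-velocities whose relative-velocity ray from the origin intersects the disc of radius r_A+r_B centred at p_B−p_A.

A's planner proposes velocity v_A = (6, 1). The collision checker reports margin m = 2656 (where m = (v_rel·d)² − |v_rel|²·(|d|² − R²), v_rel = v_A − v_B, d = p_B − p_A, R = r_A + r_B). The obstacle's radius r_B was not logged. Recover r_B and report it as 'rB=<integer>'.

m = 2656
d = (14, 8);  v_rel = (4, 5),  |v_rel|² = 41
v_rel×d = (4)·(8) − (5)·(14) = -38
since m = R²·41 − (-38)²:  R² = (1444 + 2656) / 41 = 100
R = √100 = 10  ⇒  r_B = 10 − 3 = 7

rB=7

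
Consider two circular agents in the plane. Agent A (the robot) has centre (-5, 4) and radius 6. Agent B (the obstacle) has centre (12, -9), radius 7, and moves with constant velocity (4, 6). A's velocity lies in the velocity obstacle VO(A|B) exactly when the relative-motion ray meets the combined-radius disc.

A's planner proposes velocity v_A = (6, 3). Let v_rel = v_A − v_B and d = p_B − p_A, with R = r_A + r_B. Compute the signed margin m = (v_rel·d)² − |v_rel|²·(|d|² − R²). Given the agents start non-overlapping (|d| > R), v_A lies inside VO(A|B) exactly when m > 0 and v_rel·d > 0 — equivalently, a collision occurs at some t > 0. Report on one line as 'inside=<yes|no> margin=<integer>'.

d = (17, -13),  |d|² = 458;  R = 6+7 = 13,  c = 458−13² = 289
v_rel = (2, -3),  |v_rel|² = 13;  v_rel·d = (2)·(17) + (-3)·(-13) = 73
13·t² − 146·t + 289 = 0  ⇒  m = 73² − 13·289 = 1572
m = 1572 > 0,  v_rel·d = 73 > 0  ⇒  inside

inside=yes margin=1572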